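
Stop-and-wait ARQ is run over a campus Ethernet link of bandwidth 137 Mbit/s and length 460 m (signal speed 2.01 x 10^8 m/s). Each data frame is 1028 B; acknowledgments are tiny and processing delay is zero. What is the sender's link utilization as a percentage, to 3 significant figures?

t_tx = L/R = 8224/137000000 = 6.00292e-05 s.
t_prop = 460/2.01e+08 = 2.28856e-06 s; RTT = 4.57711e-06 s.
Cycle = t_tx + RTT = 6.46063e-05 s.
Utilization = t_tx / cycle = 6.00292e-05/6.46063e-05 = 92.9 %.

92.9 %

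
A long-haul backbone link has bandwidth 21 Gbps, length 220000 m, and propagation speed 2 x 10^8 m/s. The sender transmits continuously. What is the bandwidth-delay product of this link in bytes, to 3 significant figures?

Propagation delay = 220000 / 200000000 = 0.0011 s.
BDP = R × t_prop = 21000000000 × 0.0011 = 23100000 bits.
In bytes: 23100000/8 = 2890000 bytes.

2890000 bytes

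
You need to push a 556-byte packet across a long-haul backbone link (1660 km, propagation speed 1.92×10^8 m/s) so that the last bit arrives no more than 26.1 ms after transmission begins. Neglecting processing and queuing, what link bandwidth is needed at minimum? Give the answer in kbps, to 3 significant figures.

L = 4448 bits.
Propagation delay = 1660000 / 192000000 = 8.64583 ms.
Transmission budget = 26.1 − 8.64583 = 17.4542 ms.
R ≥ L / t_tx = 4448 bits / 0.0174542 s = 255 kbps.

255 kbps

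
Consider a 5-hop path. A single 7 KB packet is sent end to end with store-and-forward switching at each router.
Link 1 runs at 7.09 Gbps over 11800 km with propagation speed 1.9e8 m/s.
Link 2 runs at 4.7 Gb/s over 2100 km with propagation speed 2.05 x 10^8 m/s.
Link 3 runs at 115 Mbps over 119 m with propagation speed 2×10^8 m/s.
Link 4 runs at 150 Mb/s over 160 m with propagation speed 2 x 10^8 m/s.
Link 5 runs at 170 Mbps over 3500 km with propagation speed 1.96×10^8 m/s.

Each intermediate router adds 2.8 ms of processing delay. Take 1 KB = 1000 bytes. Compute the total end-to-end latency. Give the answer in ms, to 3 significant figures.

103 ms

L = 56000 bits.
Transmission delays (L/R per hop): 0.00789845, 0.0119149, 0.486957, 0.373333, 0.329412 ms; sum = 1.20951 ms.
Propagation delays (d/s per hop): 62.1053, 10.2439, 0.000595, 0.0008, 17.8571 ms; sum = 90.2077 ms.
Processing at 4 router(s): 4 × 2.8 ms = 11.2 ms.
End-to-end = 103 ms.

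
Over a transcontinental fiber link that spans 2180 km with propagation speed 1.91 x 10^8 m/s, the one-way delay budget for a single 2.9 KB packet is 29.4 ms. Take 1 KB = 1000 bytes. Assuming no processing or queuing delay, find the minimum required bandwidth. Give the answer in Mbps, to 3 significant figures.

L = 23200 bits.
Propagation delay = 2180000 / 191000000 = 11.4136 ms.
Transmission budget = 29.4 − 11.4136 = 17.9864 ms.
R ≥ L / t_tx = 23200 bits / 0.0179864 s = 1.29 Mbps.

1.29 Mbps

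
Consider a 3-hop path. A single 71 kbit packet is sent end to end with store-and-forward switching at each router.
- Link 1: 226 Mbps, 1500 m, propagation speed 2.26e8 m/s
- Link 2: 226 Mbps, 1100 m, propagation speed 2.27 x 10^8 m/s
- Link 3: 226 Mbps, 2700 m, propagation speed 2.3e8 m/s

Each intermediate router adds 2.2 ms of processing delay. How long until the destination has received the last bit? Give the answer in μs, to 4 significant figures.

L = 71000 bits.
Transmission delay per hop = L/R = 71000/226000000 = 314.159 μs; 3 hops → 942.478 μs.
Propagation delays (d/s per hop): 6.63717, 4.84581, 11.7391 μs; sum = 23.2221 μs.
Processing at 2 router(s): 2 × 2.2 ms = 4400 μs.
End-to-end = 5366 μs.

5366 μs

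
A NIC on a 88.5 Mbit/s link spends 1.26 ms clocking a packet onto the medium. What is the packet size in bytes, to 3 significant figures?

13900 bytes

L = R × t_tx = 88500000 b/s × 0.00126 s = 111510 bits.
In bytes: 111510 / 8 = 13900 bytes.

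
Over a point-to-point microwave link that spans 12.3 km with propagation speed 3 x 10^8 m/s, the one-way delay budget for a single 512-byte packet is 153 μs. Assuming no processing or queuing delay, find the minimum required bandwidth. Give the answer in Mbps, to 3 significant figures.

L = 4096 bits.
Propagation delay = 12300 / 300000000 = 41 μs.
Transmission budget = 153 − 41 = 112 μs.
R ≥ L / t_tx = 4096 bits / 0.000112 s = 36.6 Mbps.

36.6 Mbps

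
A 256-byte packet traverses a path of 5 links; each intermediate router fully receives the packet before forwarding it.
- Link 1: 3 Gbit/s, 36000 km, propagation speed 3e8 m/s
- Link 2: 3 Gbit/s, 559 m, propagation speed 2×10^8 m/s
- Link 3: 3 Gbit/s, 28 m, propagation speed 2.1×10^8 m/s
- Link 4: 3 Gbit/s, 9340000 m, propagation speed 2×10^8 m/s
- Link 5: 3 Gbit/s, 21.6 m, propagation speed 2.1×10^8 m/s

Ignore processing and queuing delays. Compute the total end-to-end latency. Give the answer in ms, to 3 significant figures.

L = 256 × 8 = 2048 bits.
Transmission delay per hop = L/R = 2048/3000000000 = 0.000682667 ms; 5 hops → 0.00341333 ms.
Propagation delays (d/s per hop): 120, 0.002795, 0.000133333, 46.7, 0.000102857 ms; sum = 166.703 ms.
End-to-end = 167 ms.

167 ms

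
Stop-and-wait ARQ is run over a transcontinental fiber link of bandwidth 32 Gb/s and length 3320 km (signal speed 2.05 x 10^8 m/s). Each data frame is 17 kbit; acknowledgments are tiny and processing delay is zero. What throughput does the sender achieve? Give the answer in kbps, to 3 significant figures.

t_tx = L/R = 17000/32000000000 = 5.3125e-07 s.
t_prop = 3320000/2.05e+08 = 0.0161951 s; RTT = 0.0323902 s.
Cycle = t_tx + RTT = 0.0323908 s.
Throughput = L / cycle = 17000 / 0.0323908 = 525 kbps.

525 kbps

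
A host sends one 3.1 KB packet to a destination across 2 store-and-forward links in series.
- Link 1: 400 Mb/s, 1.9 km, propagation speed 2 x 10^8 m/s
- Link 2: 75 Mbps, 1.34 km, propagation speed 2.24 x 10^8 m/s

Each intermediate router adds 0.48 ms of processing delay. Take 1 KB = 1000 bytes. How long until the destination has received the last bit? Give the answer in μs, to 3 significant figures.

L = 24800 bits.
Transmission delays (L/R per hop): 62, 330.667 μs; sum = 392.667 μs.
Propagation delays (d/s per hop): 9.5, 5.98214 μs; sum = 15.4821 μs.
Processing at 1 router(s): 1 × 0.48 ms = 480 μs.
End-to-end = 888 μs.

888 μs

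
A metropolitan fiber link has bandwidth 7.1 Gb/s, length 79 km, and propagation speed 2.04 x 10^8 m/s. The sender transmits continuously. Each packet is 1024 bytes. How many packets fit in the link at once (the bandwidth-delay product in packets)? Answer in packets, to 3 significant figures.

Propagation delay = 79000 / 204000000 = 0.000387255 s.
BDP = R × t_prop = 7100000000 × 0.000387255 = 2749510 bits.
In packets of 8192 bits: 336 packets.

336 packets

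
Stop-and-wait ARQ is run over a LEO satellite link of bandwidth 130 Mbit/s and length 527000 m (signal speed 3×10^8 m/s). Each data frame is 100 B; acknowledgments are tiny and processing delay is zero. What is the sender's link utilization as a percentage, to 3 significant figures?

0.175 %

t_tx = L/R = 800/130000000 = 6.15385e-06 s.
t_prop = 527000/300000000 = 0.00175667 s; RTT = 0.00351333 s.
Cycle = t_tx + RTT = 0.00351949 s.
Utilization = t_tx / cycle = 6.15385e-06/0.00351949 = 0.175 %.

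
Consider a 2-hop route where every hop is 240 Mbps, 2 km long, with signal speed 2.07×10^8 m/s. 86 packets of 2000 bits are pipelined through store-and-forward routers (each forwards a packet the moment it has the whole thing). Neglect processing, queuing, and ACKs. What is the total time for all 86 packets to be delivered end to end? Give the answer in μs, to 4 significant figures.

Per-hop transmission t_tx = L/R = 2000/240000000 = 8.33333 μs.
Per-hop propagation t_prop = 2000/2.07e+08 = 9.66184 μs.
Pipeline fill: first packet needs 2·t_tx to clear all hops; remaining 85 packets each add one t_tx.
Total = (2+86-1)·t_tx + 2·t_prop = 87·8.33333 + 2·9.66184 = 744.3 μs.

744.3 μs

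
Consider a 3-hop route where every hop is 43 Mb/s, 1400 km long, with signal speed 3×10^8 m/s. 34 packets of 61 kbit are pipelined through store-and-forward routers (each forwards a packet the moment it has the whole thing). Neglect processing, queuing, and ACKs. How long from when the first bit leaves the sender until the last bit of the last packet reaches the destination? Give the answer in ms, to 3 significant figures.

65.1 ms

Per-hop transmission t_tx = L/R = 61000/43000000 = 1.4186 ms.
Per-hop propagation t_prop = 1400000/300000000 = 4.66667 ms.
Pipeline fill: first packet needs 3·t_tx to clear all hops; remaining 33 packets each add one t_tx.
Total = (3+34-1)·t_tx + 3·t_prop = 36·1.4186 + 3·4.66667 = 65.1 ms.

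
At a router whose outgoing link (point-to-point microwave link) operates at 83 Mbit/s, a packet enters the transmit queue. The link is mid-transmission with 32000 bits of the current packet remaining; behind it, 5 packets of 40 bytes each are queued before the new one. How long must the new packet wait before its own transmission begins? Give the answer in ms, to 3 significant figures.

0.405 ms

Each queued packet: L/R = 320/83000000 = 0.00385542 ms.
5 queued → 0.0192771 ms.
Plus remaining 32000 bits of current packet: 0.385542 ms.
Queuing delay = 0.405 ms.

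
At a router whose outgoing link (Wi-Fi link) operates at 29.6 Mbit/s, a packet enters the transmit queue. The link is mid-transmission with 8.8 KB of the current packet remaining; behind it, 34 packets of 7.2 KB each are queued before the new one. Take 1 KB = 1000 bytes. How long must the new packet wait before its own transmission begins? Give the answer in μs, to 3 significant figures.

Each queued packet: L/R = 57600/29600000 = 1945.95 μs.
34 queued → 66162.2 μs.
Plus remaining 70400 bits of current packet: 2378.38 μs.
Queuing delay = 68500 μs.

68500 μs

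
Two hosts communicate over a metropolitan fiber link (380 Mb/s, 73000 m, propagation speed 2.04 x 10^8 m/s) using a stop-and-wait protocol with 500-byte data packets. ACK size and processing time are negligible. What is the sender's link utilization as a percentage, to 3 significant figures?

1.45 %

t_tx = L/R = 4000/380000000 = 1.05263e-05 s.
t_prop = 73000/204000000 = 0.000357843 s; RTT = 0.000715686 s.
Cycle = t_tx + RTT = 0.000726213 s.
Utilization = t_tx / cycle = 1.05263e-05/0.000726213 = 1.45 %.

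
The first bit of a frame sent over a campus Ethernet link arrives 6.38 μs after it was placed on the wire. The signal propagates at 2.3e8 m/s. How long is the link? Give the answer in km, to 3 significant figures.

d = s × t_prop = 2.3e+08 × 6.38e-06 = 1.47 km.

1.47 km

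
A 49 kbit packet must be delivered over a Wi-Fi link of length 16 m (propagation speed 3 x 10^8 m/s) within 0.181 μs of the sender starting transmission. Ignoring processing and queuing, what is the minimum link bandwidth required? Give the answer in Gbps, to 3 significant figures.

Propagation delay = 16 / 300000000 = 0.0533333 μs.
Transmission budget = 0.181 − 0.0533333 = 0.127667 μs.
R ≥ L / t_tx = 49000 bits / 1.27667e-07 s = 384 Gbps.

384 Gbps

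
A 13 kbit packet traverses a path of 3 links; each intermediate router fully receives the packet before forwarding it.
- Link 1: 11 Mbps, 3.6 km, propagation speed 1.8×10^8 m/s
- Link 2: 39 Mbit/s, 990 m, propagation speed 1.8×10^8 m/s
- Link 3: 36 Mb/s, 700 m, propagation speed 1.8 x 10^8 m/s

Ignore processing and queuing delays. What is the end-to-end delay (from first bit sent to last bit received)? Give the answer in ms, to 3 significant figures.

L = 13000 bits.
Transmission delays (L/R per hop): 1.18182, 0.333333, 0.361111 ms; sum = 1.87626 ms.
Propagation delays (d/s per hop): 0.02, 0.0055, 0.00388889 ms; sum = 0.0293889 ms.
End-to-end = 1.91 ms.

1.91 ms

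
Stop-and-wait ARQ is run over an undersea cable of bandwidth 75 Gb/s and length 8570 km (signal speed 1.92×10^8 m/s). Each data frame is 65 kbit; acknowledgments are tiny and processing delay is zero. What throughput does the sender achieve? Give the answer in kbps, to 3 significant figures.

t_tx = L/R = 65000/75000000000 = 8.66667e-07 s.
t_prop = 8570000/192000000 = 0.0446354 s; RTT = 0.0892708 s.
Cycle = t_tx + RTT = 0.0892717 s.
Throughput = L / cycle = 65000 / 0.0892717 = 728 kbps.

728 kbps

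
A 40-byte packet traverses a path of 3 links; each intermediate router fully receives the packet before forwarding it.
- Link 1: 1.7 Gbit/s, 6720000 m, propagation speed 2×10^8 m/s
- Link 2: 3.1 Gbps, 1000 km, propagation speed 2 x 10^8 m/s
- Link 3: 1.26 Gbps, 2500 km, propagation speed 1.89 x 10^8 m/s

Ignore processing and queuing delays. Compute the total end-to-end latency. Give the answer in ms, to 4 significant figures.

L = 40 × 8 = 320 bits.
Transmission delays (L/R per hop): 0.000188235, 0.000103226, 0.000253968 ms; sum = 0.000545429 ms.
Propagation delays (d/s per hop): 33.6, 5, 13.2275 ms; sum = 51.8275 ms.
End-to-end = 51.83 ms.

51.83 ms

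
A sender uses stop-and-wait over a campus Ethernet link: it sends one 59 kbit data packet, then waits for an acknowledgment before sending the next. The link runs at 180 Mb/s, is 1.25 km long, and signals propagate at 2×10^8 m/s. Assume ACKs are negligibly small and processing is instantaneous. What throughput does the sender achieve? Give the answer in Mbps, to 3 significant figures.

173 Mbps

t_tx = L/R = 59000/180000000 = 0.000327778 s.
t_prop = 1250/200000000 = 6.25e-06 s; RTT = 1.25e-05 s.
Cycle = t_tx + RTT = 0.000340278 s.
Throughput = L / cycle = 59000 / 0.000340278 = 173 Mbps.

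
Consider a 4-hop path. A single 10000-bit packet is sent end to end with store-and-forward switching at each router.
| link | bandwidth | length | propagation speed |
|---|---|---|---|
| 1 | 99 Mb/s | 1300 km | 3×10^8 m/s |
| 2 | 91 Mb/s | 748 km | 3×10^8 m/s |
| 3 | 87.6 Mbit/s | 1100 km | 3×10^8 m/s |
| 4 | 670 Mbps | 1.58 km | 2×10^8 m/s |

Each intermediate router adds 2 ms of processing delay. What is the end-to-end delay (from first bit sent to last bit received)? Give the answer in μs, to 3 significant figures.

16800 μs

Transmission delays (L/R per hop): 101.01, 109.89, 114.155, 14.9254 μs; sum = 339.981 μs.
Propagation delays (d/s per hop): 4333.33, 2493.33, 3666.67, 7.9 μs; sum = 10501.2 μs.
Processing at 3 router(s): 3 × 2 ms = 6000 μs.
End-to-end = 16800 μs.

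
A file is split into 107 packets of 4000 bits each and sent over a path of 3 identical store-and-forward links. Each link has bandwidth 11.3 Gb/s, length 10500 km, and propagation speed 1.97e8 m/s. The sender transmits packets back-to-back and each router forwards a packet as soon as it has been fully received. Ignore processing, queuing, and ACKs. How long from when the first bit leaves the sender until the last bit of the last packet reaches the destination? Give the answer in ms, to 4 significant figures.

Per-hop transmission t_tx = L/R = 4000/11300000000 = 0.000353982 ms.
Per-hop propagation t_prop = 10500000/197000000 = 53.2995 ms.
Pipeline fill: first packet needs 3·t_tx to clear all hops; remaining 106 packets each add one t_tx.
Total = (3+107-1)·t_tx + 3·t_prop = 109·0.000353982 + 3·53.2995 = 159.9 ms.

159.9 ms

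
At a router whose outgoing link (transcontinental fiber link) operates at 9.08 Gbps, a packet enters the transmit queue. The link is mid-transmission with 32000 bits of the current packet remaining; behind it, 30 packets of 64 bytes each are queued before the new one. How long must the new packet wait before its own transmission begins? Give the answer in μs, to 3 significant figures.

5.22 μs

Each queued packet: L/R = 512/9080000000 = 0.0563877 μs.
30 queued → 1.69163 μs.
Plus remaining 32000 bits of current packet: 3.52423 μs.
Queuing delay = 5.22 μs.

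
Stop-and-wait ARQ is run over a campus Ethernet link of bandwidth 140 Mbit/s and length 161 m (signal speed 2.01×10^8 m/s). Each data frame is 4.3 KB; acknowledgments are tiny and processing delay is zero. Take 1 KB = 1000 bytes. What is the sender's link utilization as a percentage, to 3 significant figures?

99.4 %

t_tx = L/R = 34400/140000000 = 0.000245714 s.
t_prop = 161/2.01e+08 = 8.00995e-07 s; RTT = 1.60199e-06 s.
Cycle = t_tx + RTT = 0.000247316 s.
Utilization = t_tx / cycle = 0.000245714/0.000247316 = 99.4 %.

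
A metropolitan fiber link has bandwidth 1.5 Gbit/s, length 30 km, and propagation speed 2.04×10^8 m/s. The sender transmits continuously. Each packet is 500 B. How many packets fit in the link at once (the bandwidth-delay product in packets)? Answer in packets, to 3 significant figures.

Propagation delay = 30000 / 204000000 = 0.000147059 s.
BDP = R × t_prop = 1500000000 × 0.000147059 = 220588 bits.
In packets of 4000 bits: 55.1 packets.

55.1 packets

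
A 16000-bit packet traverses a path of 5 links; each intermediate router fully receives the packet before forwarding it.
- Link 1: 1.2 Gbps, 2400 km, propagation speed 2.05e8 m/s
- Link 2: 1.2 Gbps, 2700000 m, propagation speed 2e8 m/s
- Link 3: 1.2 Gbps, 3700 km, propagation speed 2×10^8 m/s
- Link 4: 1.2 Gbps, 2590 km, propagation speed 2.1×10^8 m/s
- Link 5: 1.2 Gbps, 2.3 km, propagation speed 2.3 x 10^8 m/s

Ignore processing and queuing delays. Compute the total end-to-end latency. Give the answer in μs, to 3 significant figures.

Transmission delay per hop = L/R = 16000/1200000000 = 13.3333 μs; 5 hops → 66.6667 μs.
Propagation delays (d/s per hop): 11707.3, 13500, 18500, 12333.3, 10 μs; sum = 56050.7 μs.
End-to-end = 56100 μs.

56100 μs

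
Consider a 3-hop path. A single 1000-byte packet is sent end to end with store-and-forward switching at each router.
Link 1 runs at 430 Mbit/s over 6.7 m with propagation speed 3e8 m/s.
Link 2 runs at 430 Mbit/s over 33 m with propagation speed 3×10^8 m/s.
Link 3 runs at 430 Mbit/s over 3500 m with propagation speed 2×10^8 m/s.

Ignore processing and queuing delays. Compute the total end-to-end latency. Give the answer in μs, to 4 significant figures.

73.45 μs

L = 1000 × 8 = 8000 bits.
Transmission delay per hop = L/R = 8000/430000000 = 18.6047 μs; 3 hops → 55.814 μs.
Propagation delays (d/s per hop): 0.0223333, 0.11, 17.5 μs; sum = 17.6323 μs.
End-to-end = 73.45 μs.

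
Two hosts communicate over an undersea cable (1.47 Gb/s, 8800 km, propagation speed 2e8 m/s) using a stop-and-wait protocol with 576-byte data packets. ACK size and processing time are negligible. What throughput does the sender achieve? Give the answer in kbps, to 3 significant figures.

t_tx = L/R = 4608/1470000000 = 3.13469e-06 s.
t_prop = 8800000/200000000 = 0.044 s; RTT = 0.088 s.
Cycle = t_tx + RTT = 0.0880031 s.
Throughput = L / cycle = 4608 / 0.0880031 = 52.4 kbps.

52.4 kbps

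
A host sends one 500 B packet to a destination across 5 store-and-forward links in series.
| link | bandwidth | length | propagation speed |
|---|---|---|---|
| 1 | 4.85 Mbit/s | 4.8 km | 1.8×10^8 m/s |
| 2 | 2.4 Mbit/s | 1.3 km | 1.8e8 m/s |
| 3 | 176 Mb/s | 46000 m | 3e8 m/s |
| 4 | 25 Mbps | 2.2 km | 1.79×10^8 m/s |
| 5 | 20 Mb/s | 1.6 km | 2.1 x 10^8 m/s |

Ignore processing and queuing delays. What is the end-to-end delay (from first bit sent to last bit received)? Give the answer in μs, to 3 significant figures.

3080 μs

L = 500 × 8 = 4000 bits.
Transmission delays (L/R per hop): 824.742, 1666.67, 22.7273, 160, 200 μs; sum = 2874.14 μs.
Propagation delays (d/s per hop): 26.6667, 7.22222, 153.333, 12.2905, 7.61905 μs; sum = 207.132 μs.
End-to-end = 3080 μs.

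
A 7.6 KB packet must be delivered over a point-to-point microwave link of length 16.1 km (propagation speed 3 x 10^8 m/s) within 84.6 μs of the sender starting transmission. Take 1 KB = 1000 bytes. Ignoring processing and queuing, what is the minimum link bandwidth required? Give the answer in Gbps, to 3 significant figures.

L = 60800 bits.
Propagation delay = 16100 / 300000000 = 53.6667 μs.
Transmission budget = 84.6 − 53.6667 = 30.9333 μs.
R ≥ L / t_tx = 60800 bits / 3.09333e-05 s = 1.97 Gbps.

1.97 Gbps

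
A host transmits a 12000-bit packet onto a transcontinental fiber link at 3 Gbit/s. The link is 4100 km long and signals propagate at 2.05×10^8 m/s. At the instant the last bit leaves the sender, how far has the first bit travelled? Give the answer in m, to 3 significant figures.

820 m

t_tx = L/R = 12000/3000000000 = 4e-06 s.
Distance = s × t_tx = 2.05e+08 × 4e-06 = 820 m.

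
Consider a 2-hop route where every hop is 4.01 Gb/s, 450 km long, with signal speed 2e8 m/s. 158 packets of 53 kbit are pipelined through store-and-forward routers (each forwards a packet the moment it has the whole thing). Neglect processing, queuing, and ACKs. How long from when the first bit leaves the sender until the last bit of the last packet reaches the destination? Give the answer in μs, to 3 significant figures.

6600 μs

Per-hop transmission t_tx = L/R = 53000/4010000000 = 13.217 μs.
Per-hop propagation t_prop = 450000/200000000 = 2250 μs.
Pipeline fill: first packet needs 2·t_tx to clear all hops; remaining 157 packets each add one t_tx.
Total = (2+158-1)·t_tx + 2·t_prop = 159·13.217 + 2·2250 = 6600 μs.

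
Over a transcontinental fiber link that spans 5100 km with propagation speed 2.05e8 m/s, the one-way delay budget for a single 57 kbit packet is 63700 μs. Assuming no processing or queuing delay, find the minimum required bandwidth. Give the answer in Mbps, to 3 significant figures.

Propagation delay = 5100000 / 2.05e+08 = 24878 μs.
Transmission budget = 63700 − 24878 = 38822 μs.
R ≥ L / t_tx = 57000 bits / 0.038822 s = 1.47 Mbps.

1.47 Mbps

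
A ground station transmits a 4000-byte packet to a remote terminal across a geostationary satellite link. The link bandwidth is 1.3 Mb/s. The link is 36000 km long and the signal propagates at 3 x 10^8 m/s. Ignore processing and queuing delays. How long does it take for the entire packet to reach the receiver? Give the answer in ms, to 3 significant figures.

L = 4000 × 8 = 32000 bits.
Transmission delay = L/R = 32000 / 1300000 = 24.6154 ms.
Propagation delay = d/s = 36000000 m / 300000000 m/s = 120 ms.
Total = 145 ms.

145 ms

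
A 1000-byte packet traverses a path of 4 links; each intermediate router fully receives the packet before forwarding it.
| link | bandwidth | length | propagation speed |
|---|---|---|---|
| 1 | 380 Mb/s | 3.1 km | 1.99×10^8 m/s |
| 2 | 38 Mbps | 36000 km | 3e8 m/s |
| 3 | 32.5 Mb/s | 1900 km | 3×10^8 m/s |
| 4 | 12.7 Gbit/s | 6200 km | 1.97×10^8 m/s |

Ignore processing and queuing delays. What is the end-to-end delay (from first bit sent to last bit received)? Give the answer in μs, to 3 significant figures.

158000 μs

L = 1000 × 8 = 8000 bits.
Transmission delays (L/R per hop): 21.0526, 210.526, 246.154, 0.629921 μs; sum = 478.363 μs.
Propagation delays (d/s per hop): 15.5779, 120000, 6333.33, 31472.1 μs; sum = 157821 μs.
End-to-end = 158000 μs.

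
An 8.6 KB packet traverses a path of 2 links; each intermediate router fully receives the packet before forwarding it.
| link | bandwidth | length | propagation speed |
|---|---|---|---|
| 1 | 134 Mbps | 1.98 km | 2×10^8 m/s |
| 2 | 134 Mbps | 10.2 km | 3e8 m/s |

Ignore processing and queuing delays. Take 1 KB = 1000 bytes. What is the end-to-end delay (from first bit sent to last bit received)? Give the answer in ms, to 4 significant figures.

L = 68800 bits.
Transmission delay per hop = L/R = 68800/134000000 = 0.513433 ms; 2 hops → 1.02687 ms.
Propagation delays (d/s per hop): 0.0099, 0.034 ms; sum = 0.0439 ms.
End-to-end = 1.071 ms.

1.071 ms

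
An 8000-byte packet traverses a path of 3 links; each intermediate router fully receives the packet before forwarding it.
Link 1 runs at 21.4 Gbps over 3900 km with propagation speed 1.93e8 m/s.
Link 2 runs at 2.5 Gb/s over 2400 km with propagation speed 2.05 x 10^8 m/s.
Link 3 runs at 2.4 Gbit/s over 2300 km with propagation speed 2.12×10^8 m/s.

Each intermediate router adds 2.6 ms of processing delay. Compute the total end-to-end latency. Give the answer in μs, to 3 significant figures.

48000 μs

L = 8000 × 8 = 64000 bits.
Transmission delays (L/R per hop): 2.99065, 25.6, 26.6667 μs; sum = 55.2573 μs.
Propagation delays (d/s per hop): 20207.3, 11707.3, 10849.1 μs; sum = 42763.6 μs.
Processing at 2 router(s): 2 × 2.6 ms = 5200 μs.
End-to-end = 48000 μs.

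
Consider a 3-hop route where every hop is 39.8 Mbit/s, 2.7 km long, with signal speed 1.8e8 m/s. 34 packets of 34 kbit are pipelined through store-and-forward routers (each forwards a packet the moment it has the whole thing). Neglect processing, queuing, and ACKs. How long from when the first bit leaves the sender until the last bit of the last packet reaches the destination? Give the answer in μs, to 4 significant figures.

30800 μs

Per-hop transmission t_tx = L/R = 34000/39800000 = 854.271 μs.
Per-hop propagation t_prop = 2700/180000000 = 15 μs.
Pipeline fill: first packet needs 3·t_tx to clear all hops; remaining 33 packets each add one t_tx.
Total = (3+34-1)·t_tx + 3·t_prop = 36·854.271 + 3·15 = 30800 μs.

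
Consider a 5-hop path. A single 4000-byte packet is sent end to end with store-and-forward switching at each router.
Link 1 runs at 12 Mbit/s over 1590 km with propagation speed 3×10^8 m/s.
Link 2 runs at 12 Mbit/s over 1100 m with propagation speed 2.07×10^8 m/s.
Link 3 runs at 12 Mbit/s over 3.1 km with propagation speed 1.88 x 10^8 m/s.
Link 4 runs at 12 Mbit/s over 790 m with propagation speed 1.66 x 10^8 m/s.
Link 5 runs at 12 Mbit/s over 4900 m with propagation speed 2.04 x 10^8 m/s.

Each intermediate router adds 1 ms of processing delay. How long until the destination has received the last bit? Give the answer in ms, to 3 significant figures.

L = 4000 × 8 = 32000 bits.
Transmission delay per hop = L/R = 32000/12000000 = 2.66667 ms; 5 hops → 13.3333 ms.
Propagation delays (d/s per hop): 5.3, 0.00531401, 0.0164894, 0.00475904, 0.0240196 ms; sum = 5.35058 ms.
Processing at 4 router(s): 4 × 1 ms = 4 ms.
End-to-end = 22.7 ms.

22.7 ms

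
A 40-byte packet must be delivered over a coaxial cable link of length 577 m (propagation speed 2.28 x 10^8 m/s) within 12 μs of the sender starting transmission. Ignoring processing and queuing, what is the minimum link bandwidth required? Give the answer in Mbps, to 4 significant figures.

L = 320 bits.
Propagation delay = 577 / 2.28e+08 = 2.5307 μs.
Transmission budget = 12 − 2.5307 = 9.4693 μs.
R ≥ L / t_tx = 320 bits / 9.4693e-06 s = 33.79 Mbps.

33.79 Mbps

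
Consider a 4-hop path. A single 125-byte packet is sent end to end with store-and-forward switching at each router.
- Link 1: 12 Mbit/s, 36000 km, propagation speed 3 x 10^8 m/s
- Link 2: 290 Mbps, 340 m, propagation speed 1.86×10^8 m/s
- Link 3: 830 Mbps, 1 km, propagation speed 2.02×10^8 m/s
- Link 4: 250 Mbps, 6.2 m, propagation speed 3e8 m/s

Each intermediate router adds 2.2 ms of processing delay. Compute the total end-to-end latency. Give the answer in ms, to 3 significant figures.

127 ms

L = 125 × 8 = 1000 bits.
Transmission delays (L/R per hop): 0.0833333, 0.00344828, 0.00120482, 0.004 ms; sum = 0.0919864 ms.
Propagation delays (d/s per hop): 120, 0.00182796, 0.0049505, 2.06667e-05 ms; sum = 120.007 ms.
Processing at 3 router(s): 3 × 2.2 ms = 6.6 ms.
End-to-end = 127 ms.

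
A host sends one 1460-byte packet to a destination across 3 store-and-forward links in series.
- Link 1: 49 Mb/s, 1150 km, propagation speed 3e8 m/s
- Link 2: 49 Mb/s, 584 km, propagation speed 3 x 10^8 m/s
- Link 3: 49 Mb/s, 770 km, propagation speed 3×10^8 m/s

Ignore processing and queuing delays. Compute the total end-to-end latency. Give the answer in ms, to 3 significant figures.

9.06 ms

L = 1460 × 8 = 11680 bits.
Transmission delay per hop = L/R = 11680/49000000 = 0.238367 ms; 3 hops → 0.715102 ms.
Propagation delays (d/s per hop): 3.83333, 1.94667, 2.56667 ms; sum = 8.34667 ms.
End-to-end = 9.06 ms.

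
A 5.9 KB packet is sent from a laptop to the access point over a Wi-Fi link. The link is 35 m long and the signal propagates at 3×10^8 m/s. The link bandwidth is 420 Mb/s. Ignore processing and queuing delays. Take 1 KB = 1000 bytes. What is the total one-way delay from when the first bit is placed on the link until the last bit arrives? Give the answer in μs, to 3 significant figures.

L = 47200 bits.
Transmission delay = L/R = 47200 / 420000000 = 112.381 μs.
Propagation delay = d/s = 35 m / 300000000 m/s = 0.116667 μs.
Total = 112 μs.

112 μs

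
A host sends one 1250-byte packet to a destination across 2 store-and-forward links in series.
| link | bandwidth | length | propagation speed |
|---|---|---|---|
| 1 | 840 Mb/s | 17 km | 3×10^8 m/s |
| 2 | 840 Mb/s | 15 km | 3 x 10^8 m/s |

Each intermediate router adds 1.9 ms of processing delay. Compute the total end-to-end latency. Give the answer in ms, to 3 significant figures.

L = 1250 × 8 = 10000 bits.
Transmission delay per hop = L/R = 10000/840000000 = 0.0119048 ms; 2 hops → 0.0238095 ms.
Propagation delays (d/s per hop): 0.0566667, 0.05 ms; sum = 0.106667 ms.
Processing at 1 router(s): 1 × 1.9 ms = 1.9 ms.
End-to-end = 2.03 ms.

2.03 ms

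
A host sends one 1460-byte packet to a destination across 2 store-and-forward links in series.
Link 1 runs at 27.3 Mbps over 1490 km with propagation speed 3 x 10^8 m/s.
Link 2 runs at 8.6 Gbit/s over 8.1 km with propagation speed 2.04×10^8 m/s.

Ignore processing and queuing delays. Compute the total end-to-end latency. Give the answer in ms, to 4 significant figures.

L = 1460 × 8 = 11680 bits.
Transmission delays (L/R per hop): 0.427839, 0.00135814 ms; sum = 0.429197 ms.
Propagation delays (d/s per hop): 4.96667, 0.0397059 ms; sum = 5.00637 ms.
End-to-end = 5.436 ms.

5.436 ms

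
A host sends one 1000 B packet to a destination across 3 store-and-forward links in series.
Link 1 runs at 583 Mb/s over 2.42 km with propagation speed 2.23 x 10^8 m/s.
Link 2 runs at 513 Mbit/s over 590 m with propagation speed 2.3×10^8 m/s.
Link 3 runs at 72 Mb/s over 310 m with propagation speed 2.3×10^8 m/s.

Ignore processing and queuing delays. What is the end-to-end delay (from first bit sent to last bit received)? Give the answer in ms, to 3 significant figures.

0.155 ms

L = 1000 × 8 = 8000 bits.
Transmission delays (L/R per hop): 0.0137221, 0.0155945, 0.111111 ms; sum = 0.140428 ms.
Propagation delays (d/s per hop): 0.010852, 0.00256522, 0.00134783 ms; sum = 0.0147651 ms.
End-to-end = 0.155 ms.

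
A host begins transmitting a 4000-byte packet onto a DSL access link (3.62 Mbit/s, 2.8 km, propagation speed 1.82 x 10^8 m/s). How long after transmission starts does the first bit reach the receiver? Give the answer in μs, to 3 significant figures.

15.4 μs

First bit experiences only propagation delay: d/s = 2800/182000000 = 15.4 μs.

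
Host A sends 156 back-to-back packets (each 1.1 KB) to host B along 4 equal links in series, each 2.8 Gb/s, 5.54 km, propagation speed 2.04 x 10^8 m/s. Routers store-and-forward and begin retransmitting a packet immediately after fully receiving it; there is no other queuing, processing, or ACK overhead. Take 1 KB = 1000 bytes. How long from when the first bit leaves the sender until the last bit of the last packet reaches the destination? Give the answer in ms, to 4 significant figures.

0.6083 ms

Per-hop transmission t_tx = L/R = 8800/2800000000 = 0.00314286 ms.
Per-hop propagation t_prop = 5540/204000000 = 0.0271569 ms.
Pipeline fill: first packet needs 4·t_tx to clear all hops; remaining 155 packets each add one t_tx.
Total = (4+156-1)·t_tx + 4·t_prop = 159·0.00314286 + 4·0.0271569 = 0.6083 ms.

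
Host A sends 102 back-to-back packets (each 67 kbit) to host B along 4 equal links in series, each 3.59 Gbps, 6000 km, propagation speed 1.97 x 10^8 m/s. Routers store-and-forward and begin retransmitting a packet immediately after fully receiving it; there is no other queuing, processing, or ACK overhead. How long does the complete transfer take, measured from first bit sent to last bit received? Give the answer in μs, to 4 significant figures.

Per-hop transmission t_tx = L/R = 67000/3590000000 = 18.663 μs.
Per-hop propagation t_prop = 6000000/197000000 = 30456.9 μs.
Pipeline fill: first packet needs 4·t_tx to clear all hops; remaining 101 packets each add one t_tx.
Total = (4+102-1)·t_tx + 4·t_prop = 105·18.663 + 4·30456.9 = 123800 μs.

123800 μs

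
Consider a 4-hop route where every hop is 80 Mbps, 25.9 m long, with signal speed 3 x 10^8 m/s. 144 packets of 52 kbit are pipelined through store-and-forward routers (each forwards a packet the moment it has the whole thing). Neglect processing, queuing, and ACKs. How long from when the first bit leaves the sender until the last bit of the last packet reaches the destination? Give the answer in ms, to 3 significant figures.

Per-hop transmission t_tx = L/R = 52000/80000000 = 0.65 ms.
Per-hop propagation t_prop = 25.9/300000000 = 8.63333e-05 ms.
Pipeline fill: first packet needs 4·t_tx to clear all hops; remaining 143 packets each add one t_tx.
Total = (4+144-1)·t_tx + 4·t_prop = 147·0.65 + 4·8.63333e-05 = 95.6 ms.

95.6 ms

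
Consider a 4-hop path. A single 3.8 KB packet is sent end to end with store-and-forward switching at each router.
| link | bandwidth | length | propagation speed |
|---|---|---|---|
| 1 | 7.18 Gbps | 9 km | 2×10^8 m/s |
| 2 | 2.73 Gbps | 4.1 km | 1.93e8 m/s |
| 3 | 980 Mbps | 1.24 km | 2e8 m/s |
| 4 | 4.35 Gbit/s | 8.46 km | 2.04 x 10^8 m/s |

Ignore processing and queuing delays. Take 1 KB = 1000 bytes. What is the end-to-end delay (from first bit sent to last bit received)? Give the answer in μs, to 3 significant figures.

167 μs

L = 30400 bits.
Transmission delays (L/R per hop): 4.23398, 11.1355, 31.0204, 6.98851 μs; sum = 53.3784 μs.
Propagation delays (d/s per hop): 45, 21.2435, 6.2, 41.4706 μs; sum = 113.914 μs.
End-to-end = 167 μs.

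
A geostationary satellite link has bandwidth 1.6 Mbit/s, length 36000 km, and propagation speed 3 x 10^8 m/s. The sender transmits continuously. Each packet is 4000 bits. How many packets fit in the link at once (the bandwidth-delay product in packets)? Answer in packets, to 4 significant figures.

Propagation delay = 36000000 / 300000000 = 0.12 s.
BDP = R × t_prop = 1600000 × 0.12 = 192000 bits.
In packets of 4000 bits: 48.00 packets.

48.00 packets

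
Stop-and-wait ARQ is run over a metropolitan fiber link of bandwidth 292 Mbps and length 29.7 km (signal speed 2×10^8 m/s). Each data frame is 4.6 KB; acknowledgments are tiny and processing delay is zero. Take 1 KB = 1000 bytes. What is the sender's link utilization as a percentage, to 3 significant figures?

29.8 %

t_tx = L/R = 36800/292000000 = 0.000126027 s.
t_prop = 29700/200000000 = 0.0001485 s; RTT = 0.000297 s.
Cycle = t_tx + RTT = 0.000423027 s.
Utilization = t_tx / cycle = 0.000126027/0.000423027 = 29.8 %.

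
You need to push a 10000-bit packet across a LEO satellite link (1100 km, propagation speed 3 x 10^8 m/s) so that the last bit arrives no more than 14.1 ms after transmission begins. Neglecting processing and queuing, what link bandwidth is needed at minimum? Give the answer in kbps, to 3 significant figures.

Propagation delay = 1100000 / 300000000 = 3.66667 ms.
Transmission budget = 14.1 − 3.66667 = 10.4333 ms.
R ≥ L / t_tx = 10000 bits / 0.0104333 s = 958 kbps.

958 kbps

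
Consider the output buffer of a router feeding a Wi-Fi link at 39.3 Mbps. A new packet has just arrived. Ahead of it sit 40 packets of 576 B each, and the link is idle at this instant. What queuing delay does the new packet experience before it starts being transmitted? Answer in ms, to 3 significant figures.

Each queued packet: L/R = 4608/39300000 = 0.117252 ms.
40 queued → 4.69008 ms.
Queuing delay = 4.69 ms.

4.69 ms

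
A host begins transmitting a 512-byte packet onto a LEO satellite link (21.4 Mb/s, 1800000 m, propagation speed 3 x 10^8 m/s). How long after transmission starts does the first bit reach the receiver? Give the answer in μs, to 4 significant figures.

6000 μs

First bit experiences only propagation delay: d/s = 1800000/300000000 = 6000 μs.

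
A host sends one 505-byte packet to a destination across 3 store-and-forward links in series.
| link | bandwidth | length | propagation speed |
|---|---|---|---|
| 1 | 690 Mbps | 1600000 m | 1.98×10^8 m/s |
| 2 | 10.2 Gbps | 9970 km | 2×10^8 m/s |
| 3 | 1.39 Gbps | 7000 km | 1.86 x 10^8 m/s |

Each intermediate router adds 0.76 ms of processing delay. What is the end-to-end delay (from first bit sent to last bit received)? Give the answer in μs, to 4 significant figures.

L = 505 × 8 = 4040 bits.
Transmission delays (L/R per hop): 5.85507, 0.396078, 2.90647 μs; sum = 9.15763 μs.
Propagation delays (d/s per hop): 8080.81, 49850, 37634.4 μs; sum = 95565.2 μs.
Processing at 2 router(s): 2 × 0.76 ms = 1520 μs.
End-to-end = 97090 μs.

97090 μs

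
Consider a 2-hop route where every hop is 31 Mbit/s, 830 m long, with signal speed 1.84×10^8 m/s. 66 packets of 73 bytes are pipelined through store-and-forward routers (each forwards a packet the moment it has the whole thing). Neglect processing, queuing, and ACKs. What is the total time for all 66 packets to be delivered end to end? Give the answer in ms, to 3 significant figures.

Per-hop transmission t_tx = L/R = 584/31000000 = 0.0188387 ms.
Per-hop propagation t_prop = 830/184000000 = 0.00451087 ms.
Pipeline fill: first packet needs 2·t_tx to clear all hops; remaining 65 packets each add one t_tx.
Total = (2+66-1)·t_tx + 2·t_prop = 67·0.0188387 + 2·0.00451087 = 1.27 ms.

1.27 ms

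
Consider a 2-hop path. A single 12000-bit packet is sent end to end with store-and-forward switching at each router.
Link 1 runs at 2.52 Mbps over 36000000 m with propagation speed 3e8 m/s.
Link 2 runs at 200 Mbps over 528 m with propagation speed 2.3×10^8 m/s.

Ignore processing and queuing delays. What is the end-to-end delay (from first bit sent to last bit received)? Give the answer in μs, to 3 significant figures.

125000 μs

Transmission delays (L/R per hop): 4761.9, 60 μs; sum = 4821.9 μs.
Propagation delays (d/s per hop): 120000, 2.29565 μs; sum = 120002 μs.
End-to-end = 125000 μs.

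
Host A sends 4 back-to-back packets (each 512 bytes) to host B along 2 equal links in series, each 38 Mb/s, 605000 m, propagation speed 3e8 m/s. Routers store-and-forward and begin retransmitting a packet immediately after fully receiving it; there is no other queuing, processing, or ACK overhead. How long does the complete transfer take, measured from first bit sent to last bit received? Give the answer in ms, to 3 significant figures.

4.57 ms

Per-hop transmission t_tx = L/R = 4096/38000000 = 0.107789 ms.
Per-hop propagation t_prop = 605000/300000000 = 2.01667 ms.
Pipeline fill: first packet needs 2·t_tx to clear all hops; remaining 3 packets each add one t_tx.
Total = (2+4-1)·t_tx + 2·t_prop = 5·0.107789 + 2·2.01667 = 4.57 ms.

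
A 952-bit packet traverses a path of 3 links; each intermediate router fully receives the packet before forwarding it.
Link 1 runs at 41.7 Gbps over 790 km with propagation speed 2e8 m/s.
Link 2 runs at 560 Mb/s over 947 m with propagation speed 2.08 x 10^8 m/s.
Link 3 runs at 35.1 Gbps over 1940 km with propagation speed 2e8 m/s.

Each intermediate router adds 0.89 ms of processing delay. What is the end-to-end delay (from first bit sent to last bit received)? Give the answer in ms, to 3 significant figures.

15.4 ms

Transmission delays (L/R per hop): 2.28297e-05, 0.0017, 2.71225e-05 ms; sum = 0.00174995 ms.
Propagation delays (d/s per hop): 3.95, 0.00455288, 9.7 ms; sum = 13.6546 ms.
Processing at 2 router(s): 2 × 0.89 ms = 1.78 ms.
End-to-end = 15.4 ms.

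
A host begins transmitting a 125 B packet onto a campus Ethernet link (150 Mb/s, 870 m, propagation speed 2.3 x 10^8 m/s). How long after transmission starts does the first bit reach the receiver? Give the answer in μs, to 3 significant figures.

3.78 μs

First bit experiences only propagation delay: d/s = 870/2.3e+08 = 3.78 μs.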